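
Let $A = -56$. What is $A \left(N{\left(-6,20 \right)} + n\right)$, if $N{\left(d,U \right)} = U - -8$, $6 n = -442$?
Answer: $\frac{7672}{3} \approx 2557.3$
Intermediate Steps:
$n = - \frac{221}{3}$ ($n = \frac{1}{6} \left(-442\right) = - \frac{221}{3} \approx -73.667$)
$N{\left(d,U \right)} = 8 + U$ ($N{\left(d,U \right)} = U + 8 = 8 + U$)
$A \left(N{\left(-6,20 \right)} + n\right) = - 56 \left(\left(8 + 20\right) - \frac{221}{3}\right) = - 56 \left(28 - \frac{221}{3}\right) = \left(-56\right) \left(- \frac{137}{3}\right) = \frac{7672}{3}$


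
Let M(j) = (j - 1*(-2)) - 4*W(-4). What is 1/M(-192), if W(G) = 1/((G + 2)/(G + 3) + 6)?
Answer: -2/381 ≈ -0.0052493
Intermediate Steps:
W(G) = 1/(6 + (2 + G)/(3 + G)) (W(G) = 1/((2 + G)/(3 + G) + 6) = 1/(6 + (2 + G)/(3 + G)))
M(j) = 3/2 + j (M(j) = (j - 1*(-2)) - 4*(3 - 4)/(20 + 7*(-4)) = (j + 2) - 4*(-1)/(20 - 28) = (2 + j) - 4*(-1)/(-8) = (2 + j) - (-1)*(-1)/2 = (2 + j) - 4*⅛ = (2 + j) - ½ = 3/2 + j)
1/M(-192) = 1/(3/2 - 192) = 1/(-381/2) = -2/381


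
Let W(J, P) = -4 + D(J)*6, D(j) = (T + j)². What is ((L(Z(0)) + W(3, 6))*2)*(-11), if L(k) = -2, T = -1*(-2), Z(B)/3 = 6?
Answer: -3168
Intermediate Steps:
Z(B) = 18 (Z(B) = 3*6 = 18)
T = 2
D(j) = (2 + j)²
W(J, P) = -4 + 6*(2 + J)² (W(J, P) = -4 + (2 + J)²*6 = -4 + 6*(2 + J)²)
((L(Z(0)) + W(3, 6))*2)*(-11) = ((-2 + (-4 + 6*(2 + 3)²))*2)*(-11) = ((-2 + (-4 + 6*5²))*2)*(-11) = ((-2 + (-4 + 6*25))*2)*(-11) = ((-2 + (-4 + 150))*2)*(-11) = ((-2 + 146)*2)*(-11) = (144*2)*(-11) = 288*(-11) = -3168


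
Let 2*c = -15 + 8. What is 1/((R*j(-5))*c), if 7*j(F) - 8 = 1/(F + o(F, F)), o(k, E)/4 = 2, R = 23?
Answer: -6/575 ≈ -0.010435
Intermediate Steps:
o(k, E) = 8 (o(k, E) = 4*2 = 8)
c = -7/2 (c = (-15 + 8)/2 = (½)*(-7) = -7/2 ≈ -3.5000)
j(F) = 8/7 + 1/(7*(8 + F)) (j(F) = 8/7 + 1/(7*(F + 8)) = 8/7 + 1/(7*(8 + F)))
1/((R*j(-5))*c) = 1/((23*((65 + 8*(-5))/(7*(8 - 5))))*(-7/2)) = 1/((23*((⅐)*(65 - 40)/3))*(-7/2)) = 1/((23*((⅐)*(⅓)*25))*(-7/2)) = 1/((23*(25/21))*(-7/2)) = 1/((575/21)*(-7/2)) = 1/(-575/6) = -6/575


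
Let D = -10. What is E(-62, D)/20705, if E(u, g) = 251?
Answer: 251/20705 ≈ 0.012123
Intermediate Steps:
E(-62, D)/20705 = 251/20705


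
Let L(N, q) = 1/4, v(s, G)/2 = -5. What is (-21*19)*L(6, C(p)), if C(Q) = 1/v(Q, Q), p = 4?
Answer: -399/4 ≈ -99.750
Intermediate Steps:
v(s, G) = -10 (v(s, G) = 2*(-5) = -10)
C(Q) = -1/10 (C(Q) = 1/(-10) = -1/10)
L(N, q) = 1/4
(-21*19)*L(6, C(p)) = -21*19*(1/4) = -399*1/4 = -399/4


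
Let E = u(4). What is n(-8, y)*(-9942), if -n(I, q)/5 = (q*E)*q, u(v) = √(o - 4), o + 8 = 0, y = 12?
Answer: 14316480*I*√3 ≈ 2.4797e+7*I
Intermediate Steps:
o = -8 (o = -8 + 0 = -8)
u(v) = 2*I*√3 (u(v) = √(-8 - 4) = √(-12) = 2*I*√3)
E = 2*I*√3 ≈ 3.4641*I
n(I, q) = -10*I*√3*q² (n(I, q) = -5*q*(2*I*√3)*q = -5*2*I*q*√3*q = -10*I*√3*q²)
n(-8, y)*(-9942) = -10*I*√3*12²*(-9942) = -10*I*√3*144*(-9942) = -1440*I*√3*(-9942) = 14316480*I*√3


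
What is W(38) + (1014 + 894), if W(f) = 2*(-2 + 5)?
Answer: 1914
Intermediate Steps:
W(f) = 6 (W(f) = 2*3 = 6)
W(38) + (1014 + 894) = 6 + (1014 + 894) = 6 + 1908 = 1914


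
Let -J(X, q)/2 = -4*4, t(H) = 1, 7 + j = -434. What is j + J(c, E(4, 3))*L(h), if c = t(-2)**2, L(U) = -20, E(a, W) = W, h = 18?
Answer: -1081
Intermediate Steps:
j = -441 (j = -7 - 434 = -441)
c = 1 (c = 1**2 = 1)
J(X, q) = 32 (J(X, q) = -(-8)*4 = -2*(-16) = 32)
j + J(c, E(4, 3))*L(h) = -441 + 32*(-20) = -441 - 640 = -1081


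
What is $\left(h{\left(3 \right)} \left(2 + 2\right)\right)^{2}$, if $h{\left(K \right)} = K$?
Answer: $144$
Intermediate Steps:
$\left(h{\left(3 \right)} \left(2 + 2\right)\right)^{2} = \left(3 \left(2 + 2\right)\right)^{2} = \left(3 \cdot 4\right)^{2} = 12^{2} = 144$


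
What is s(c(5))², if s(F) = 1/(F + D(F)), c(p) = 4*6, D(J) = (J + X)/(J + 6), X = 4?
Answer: 225/139876 ≈ 0.0016086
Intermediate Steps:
D(J) = (4 + J)/(6 + J) (D(J) = (J + 4)/(J + 6) = (4 + J)/(6 + J))
c(p) = 24
s(F) = 1/(F + (4 + F)/(6 + F))
s(c(5))² = ((6 + 24)/(4 + 24 + 24*(6 + 24)))² = (30/(4 + 24 + 24*30))² = (30/(4 + 24 + 720))² = (30/748)² = ((1/748)*30)² = (15/374)² = 225/139876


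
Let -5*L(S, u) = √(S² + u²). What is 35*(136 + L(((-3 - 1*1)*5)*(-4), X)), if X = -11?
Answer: 4760 - 7*√6521 ≈ 4194.7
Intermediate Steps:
L(S, u) = -√(S² + u²)/5
35*(136 + L(((-3 - 1*1)*5)*(-4), X)) = 35*(136 - √((((-3 - 1*1)*5)*(-4))² + (-11)²)/5) = 35*(136 - √((((-3 - 1)*5)*(-4))² + 121)/5) = 35*(136 - √((-4*5*(-4))² + 121)/5) = 35*(136 - √((-20*(-4))² + 121)/5) = 35*(136 - √(80² + 121)/5) = 35*(136 - √(6400 + 121)/5) = 35*(136 - √6521/5) = 4760 - 7*√6521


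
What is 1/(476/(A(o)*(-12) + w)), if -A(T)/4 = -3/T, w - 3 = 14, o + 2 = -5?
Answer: 263/3332 ≈ 0.078932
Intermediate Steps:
o = -7 (o = -2 - 5 = -7)
w = 17 (w = 3 + 14 = 17)
A(T) = 12/T (A(T) = -(-12)/T = 12/T)
1/(476/(A(o)*(-12) + w)) = 1/(476/((12/(-7))*(-12) + 17)) = 1/(476/((12*(-⅐))*(-12) + 17)) = 1/(476/(-12/7*(-12) + 17)) = 1/(476/(144/7 + 17)) = 1/(476/(263/7)) = 1/(476*(7/263)) = 1/(3332/263) = 263/3332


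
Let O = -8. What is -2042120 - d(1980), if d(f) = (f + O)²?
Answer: -5930904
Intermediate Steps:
d(f) = (-8 + f)² (d(f) = (f - 8)² = (-8 + f)²)
-2042120 - d(1980) = -2042120 - (-8 + 1980)² = -2042120 - 1*1972² = -2042120 - 1*3888784 = -2042120 - 3888784 = -5930904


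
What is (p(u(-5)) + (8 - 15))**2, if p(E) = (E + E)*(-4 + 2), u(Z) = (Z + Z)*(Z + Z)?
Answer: 165649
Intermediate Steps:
u(Z) = 4*Z**2 (u(Z) = (2*Z)*(2*Z) = 4*Z**2)
p(E) = -4*E (p(E) = (2*E)*(-2) = -4*E)
(p(u(-5)) + (8 - 15))**2 = (-16*(-5)**2 + (8 - 15))**2 = (-16*25 - 7)**2 = (-4*100 - 7)**2 = (-400 - 7)**2 = (-407)**2 = 165649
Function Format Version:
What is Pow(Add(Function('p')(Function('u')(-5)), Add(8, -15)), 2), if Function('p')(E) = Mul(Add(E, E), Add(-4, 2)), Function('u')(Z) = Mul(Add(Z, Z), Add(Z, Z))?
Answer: 165649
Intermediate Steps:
Function('u')(Z) = Mul(4, Pow(Z, 2)) (Function('u')(Z) = Mul(Mul(2, Z), Mul(2, Z)) = Mul(4, Pow(Z, 2)))
Function('p')(E) = Mul(-4, E) (Function('p')(E) = Mul(Mul(2, E), -2) = Mul(-4, E))
Pow(Add(Function('p')(Function('u')(-5)), Add(8, -15)), 2) = Pow(Add(Mul(-4, Mul(4, Pow(-5, 2))), Add(8, -15)), 2) = Pow(Add(Mul(-4, Mul(4, 25)), -7), 2) = Pow(Add(Mul(-4, 100), -7), 2) = Pow(Add(-400, -7), 2) = Pow(-407, 2) = 165649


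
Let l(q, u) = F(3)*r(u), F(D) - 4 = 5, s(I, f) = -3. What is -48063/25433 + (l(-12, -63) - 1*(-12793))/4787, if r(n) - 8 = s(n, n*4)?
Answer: 96431273/121747771 ≈ 0.79206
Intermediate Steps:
F(D) = 9 (F(D) = 4 + 5 = 9)
r(n) = 5 (r(n) = 8 - 3 = 5)
l(q, u) = 45 (l(q, u) = 9*5 = 45)
-48063/25433 + (l(-12, -63) - 1*(-12793))/4787 = -48063/25433 + (45 - 1*(-12793))/4787 = -48063*1/25433 + (45 + 12793)*(1/4787) = -48063/25433 + 12838*(1/4787) = -48063/25433 + 12838/4787 = 96431273/121747771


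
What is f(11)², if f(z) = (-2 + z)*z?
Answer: 9801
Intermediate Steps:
f(z) = z*(-2 + z)
f(11)² = (11*(-2 + 11))² = (11*9)² = 99² = 9801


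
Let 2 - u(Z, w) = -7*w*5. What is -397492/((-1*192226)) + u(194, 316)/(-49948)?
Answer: 4431881601/2400326062 ≈ 1.8464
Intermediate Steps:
u(Z, w) = 2 + 35*w (u(Z, w) = 2 - (-7*w)*5 = 2 - (-35)*w = 2 + 35*w)
-397492/((-1*192226)) + u(194, 316)/(-49948) = -397492/((-1*192226)) + (2 + 35*316)/(-49948) = -397492/(-192226) + (2 + 11060)*(-1/49948) = -397492*(-1/192226) + 11062*(-1/49948) = 198746/96113 - 5531/24974 = 4431881601/2400326062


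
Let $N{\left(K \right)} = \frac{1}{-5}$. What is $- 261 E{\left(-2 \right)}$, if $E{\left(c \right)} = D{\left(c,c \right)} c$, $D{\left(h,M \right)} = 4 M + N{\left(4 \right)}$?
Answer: $- \frac{21402}{5} \approx -4280.4$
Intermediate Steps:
$N{\left(K \right)} = - \frac{1}{5}$
$D{\left(h,M \right)} = - \frac{1}{5} + 4 M$ ($D{\left(h,M \right)} = 4 M - \frac{1}{5} = - \frac{1}{5} + 4 M$)
$E{\left(c \right)} = c \left(- \frac{1}{5} + 4 c\right)$ ($E{\left(c \right)} = \left(- \frac{1}{5} + 4 c\right) c = c \left(- \frac{1}{5} + 4 c\right)$)
$- 261 E{\left(-2 \right)} = - 261 \cdot \frac{1}{5} \left(-2\right) \left(-1 + 20 \left(-2\right)\right) = - 261 \cdot \frac{1}{5} \left(-2\right) \left(-1 - 40\right) = - 261 \cdot \frac{1}{5} \left(-2\right) \left(-41\right) = \left(-261\right) \frac{82}{5} = - \frac{21402}{5}$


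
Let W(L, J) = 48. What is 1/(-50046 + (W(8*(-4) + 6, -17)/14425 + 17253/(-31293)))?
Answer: -16718575/836706966393 ≈ -1.9981e-5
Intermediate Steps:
1/(-50046 + (W(8*(-4) + 6, -17)/14425 + 17253/(-31293))) = 1/(-50046 + (48/14425 + 17253/(-31293))) = 1/(-50046 + (48*(1/14425) + 17253*(-1/31293))) = 1/(-50046 + (48/14425 - 639/1159)) = 1/(-50046 - 9161943/16718575) = 1/(-836706966393/16718575) = -16718575/836706966393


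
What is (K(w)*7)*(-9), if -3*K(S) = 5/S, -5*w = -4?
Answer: 525/4 ≈ 131.25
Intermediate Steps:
w = ⅘ (w = -⅕*(-4) = ⅘ ≈ 0.80000)
K(S) = -5/(3*S)
(K(w)*7)*(-9) = (-5/(3*⅘)*7)*(-9) = (-5/3*5/4*7)*(-9) = -25/12*7*(-9) = -175/12*(-9) = 525/4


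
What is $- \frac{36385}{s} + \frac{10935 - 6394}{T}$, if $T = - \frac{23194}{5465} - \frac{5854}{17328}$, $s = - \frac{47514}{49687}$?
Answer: $\frac{381997490954453905}{10308108656694} \approx 37058.0$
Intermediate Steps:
$s = - \frac{47514}{49687}$ ($s = \left(-47514\right) \frac{1}{49687} = - \frac{47514}{49687} \approx -0.95627$)
$T = - \frac{216948871}{47348760}$ ($T = \left(-23194\right) \frac{1}{5465} - \frac{2927}{8664} = - \frac{23194}{5465} - \frac{2927}{8664} = - \frac{216948871}{47348760} \approx -4.5819$)
$- \frac{36385}{s} + \frac{10935 - 6394}{T} = - \frac{36385}{- \frac{47514}{49687}} + \frac{10935 - 6394}{- \frac{216948871}{47348760}} = \left(-36385\right) \left(- \frac{49687}{47514}\right) + 4541 \left(- \frac{47348760}{216948871}\right) = \frac{1807861495}{47514} - \frac{215010719160}{216948871} = \frac{381997490954453905}{10308108656694}$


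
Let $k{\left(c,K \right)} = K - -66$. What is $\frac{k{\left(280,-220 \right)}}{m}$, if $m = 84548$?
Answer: $- \frac{77}{42274} \approx -0.0018215$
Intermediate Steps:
$k{\left(c,K \right)} = 66 + K$ ($k{\left(c,K \right)} = K + 66 = 66 + K$)
$\frac{k{\left(280,-220 \right)}}{m} = \frac{66 - 220}{84548} = \left(-154\right) \frac{1}{84548} = - \frac{77}{42274}$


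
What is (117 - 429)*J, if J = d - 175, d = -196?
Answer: 115752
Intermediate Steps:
J = -371 (J = -196 - 175 = -371)
(117 - 429)*J = (117 - 429)*(-371) = -312*(-371) = 115752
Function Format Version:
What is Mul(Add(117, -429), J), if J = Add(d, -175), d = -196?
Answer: 115752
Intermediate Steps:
J = -371 (J = Add(-196, -175) = -371)
Mul(Add(117, -429), J) = Mul(Add(117, -429), -371) = Mul(-312, -371) = 115752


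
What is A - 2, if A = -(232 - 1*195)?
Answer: -39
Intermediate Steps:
A = -37 (A = -(232 - 195) = -1*37 = -37)
A - 2 = -37 - 2 = -39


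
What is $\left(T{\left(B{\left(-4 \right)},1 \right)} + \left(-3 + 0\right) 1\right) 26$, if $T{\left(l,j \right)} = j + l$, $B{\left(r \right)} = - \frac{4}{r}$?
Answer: $-26$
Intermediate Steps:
$\left(T{\left(B{\left(-4 \right)},1 \right)} + \left(-3 + 0\right) 1\right) 26 = \left(\left(1 - \frac{4}{-4}\right) + \left(-3 + 0\right) 1\right) 26 = \left(\left(1 - -1\right) - 3\right) 26 = \left(\left(1 + 1\right) - 3\right) 26 = \left(2 - 3\right) 26 = \left(-1\right) 26 = -26$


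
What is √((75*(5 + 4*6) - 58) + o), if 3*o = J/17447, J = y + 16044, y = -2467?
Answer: √5800402088634/52341 ≈ 46.014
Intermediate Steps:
J = 13577 (J = -2467 + 16044 = 13577)
o = 13577/52341 (o = (13577/17447)/3 = (13577*(1/17447))/3 = (⅓)*(13577/17447) = 13577/52341 ≈ 0.25940)
√((75*(5 + 4*6) - 58) + o) = √((75*(5 + 4*6) - 58) + 13577/52341) = √((75*(5 + 24) - 58) + 13577/52341) = √((75*29 - 58) + 13577/52341) = √((2175 - 58) + 13577/52341) = √(2117 + 13577/52341) = √(110819474/52341) = √5800402088634/52341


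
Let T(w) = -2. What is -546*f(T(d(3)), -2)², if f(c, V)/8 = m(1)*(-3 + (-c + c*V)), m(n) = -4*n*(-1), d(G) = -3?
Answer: -5031936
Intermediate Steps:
m(n) = 4*n
f(c, V) = -96 - 32*c + 32*V*c (f(c, V) = 8*((4*1)*(-3 + (-c + c*V))) = 8*(4*(-3 + (-c + V*c))) = 8*(4*(-3 - c + V*c)) = 8*(-12 - 4*c + 4*V*c) = -96 - 32*c + 32*V*c)
-546*f(T(d(3)), -2)² = -546*(-96 - 32*(-2) + 32*(-2)*(-2))² = -546*(-96 + 64 + 128)² = -546*96² = -546*9216 = -5031936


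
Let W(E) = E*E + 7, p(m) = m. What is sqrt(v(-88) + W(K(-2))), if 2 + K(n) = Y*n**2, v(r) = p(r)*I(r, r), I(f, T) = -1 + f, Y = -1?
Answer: 15*sqrt(35) ≈ 88.741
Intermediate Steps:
v(r) = r*(-1 + r)
K(n) = -2 - n**2
W(E) = 7 + E**2 (W(E) = E**2 + 7 = 7 + E**2)
sqrt(v(-88) + W(K(-2))) = sqrt(-88*(-1 - 88) + (7 + (-2 - 1*(-2)**2)**2)) = sqrt(-88*(-89) + (7 + (-2 - 1*4)**2)) = sqrt(7832 + (7 + (-2 - 4)**2)) = sqrt(7832 + (7 + (-6)**2)) = sqrt(7832 + (7 + 36)) = sqrt(7832 + 43) = sqrt(7875) = 15*sqrt(35)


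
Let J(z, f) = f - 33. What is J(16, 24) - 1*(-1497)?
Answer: 1488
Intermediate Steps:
J(z, f) = -33 + f
J(16, 24) - 1*(-1497) = (-33 + 24) - 1*(-1497) = -9 + 1497 = 1488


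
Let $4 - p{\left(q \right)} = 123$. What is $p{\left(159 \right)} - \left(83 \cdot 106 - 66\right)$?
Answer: $-8851$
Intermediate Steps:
$p{\left(q \right)} = -119$ ($p{\left(q \right)} = 4 - 123 = -119$)
$p{\left(159 \right)} - \left(83 \cdot 106 - 66\right) = -119 - \left(83 \cdot 106 - 66\right) = -119 - \left(8798 - 66\right) = -119 - 8732 = -8851$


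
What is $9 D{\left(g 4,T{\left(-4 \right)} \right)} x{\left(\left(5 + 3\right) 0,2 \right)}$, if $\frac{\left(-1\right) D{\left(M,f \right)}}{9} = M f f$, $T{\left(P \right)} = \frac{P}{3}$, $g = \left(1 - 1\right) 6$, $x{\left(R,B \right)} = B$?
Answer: $0$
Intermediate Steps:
$g = 0$ ($g = 0 \cdot 6 = 0$)
$T{\left(P \right)} = \frac{P}{3}$ ($T{\left(P \right)} = P \frac{1}{3} = \frac{P}{3}$)
$D{\left(M,f \right)} = - 9 M f^{2}$ ($D{\left(M,f \right)} = - 9 M f f = - 9 M f^{2}$)
$9 D{\left(g 4,T{\left(-4 \right)} \right)} x{\left(\left(5 + 3\right) 0,2 \right)} = 9 \left(- 9 \cdot 0 \cdot 4 \left(\frac{1}{3} \left(-4\right)\right)^{2}\right) 2 = 9 \left(\left(-9\right) 0 \left(- \frac{4}{3}\right)^{2}\right) 2 = 9 \left(\left(-9\right) 0 \cdot \frac{16}{9}\right) 2 = 9 \cdot 0 \cdot 2 = 0 \cdot 2 = 0$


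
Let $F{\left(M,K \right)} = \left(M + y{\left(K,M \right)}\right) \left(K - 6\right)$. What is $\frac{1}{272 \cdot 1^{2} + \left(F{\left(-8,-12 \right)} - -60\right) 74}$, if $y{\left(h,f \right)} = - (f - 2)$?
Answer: $\frac{1}{2048} \approx 0.00048828$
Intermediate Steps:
$y{\left(h,f \right)} = 2 - f$ ($y{\left(h,f \right)} = - (-2 + f) = 2 - f$)
$F{\left(M,K \right)} = -12 + 2 K$ ($F{\left(M,K \right)} = \left(M - \left(-2 + M\right)\right) \left(K - 6\right) = 2 \left(-6 + K\right) = -12 + 2 K$)
$\frac{1}{272 \cdot 1^{2} + \left(F{\left(-8,-12 \right)} - -60\right) 74} = \frac{1}{272 \cdot 1^{2} + \left(\left(-12 + 2 \left(-12\right)\right) - -60\right) 74} = \frac{1}{272 \cdot 1 + \left(\left(-12 - 24\right) + 60\right) 74} = \frac{1}{272 + \left(-36 + 60\right) 74} = \frac{1}{272 + 24 \cdot 74} = \frac{1}{272 + 1776} = \frac{1}{2048}$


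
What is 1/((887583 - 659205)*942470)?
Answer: 1/215239413660 ≈ 4.6460e-12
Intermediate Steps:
1/((887583 - 659205)*942470) = (1/942470)/228378 = (1/228378)*(1/942470) = 1/215239413660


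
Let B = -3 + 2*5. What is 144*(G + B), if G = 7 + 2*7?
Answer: 4032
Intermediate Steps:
G = 21 (G = 7 + 14 = 21)
B = 7 (B = -3 + 10 = 7)
144*(G + B) = 144*(21 + 7) = 144*28 = 4032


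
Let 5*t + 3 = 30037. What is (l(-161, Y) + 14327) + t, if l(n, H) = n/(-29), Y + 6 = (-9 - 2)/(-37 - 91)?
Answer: 2949206/145 ≈ 20339.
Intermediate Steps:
t = 30034/5 (t = -⅗ + (⅕)*30037 = -⅗ + 30037/5 = 30034/5 ≈ 6006.8)
Y = -757/128 (Y = -6 + (-9 - 2)/(-37 - 91) = -6 - 11/(-128) = -6 - 11*(-1/128) = -6 + 11/128 = -757/128 ≈ -5.9141)
l(n, H) = -n/29 (l(n, H) = n*(-1/29) = -n/29)
(l(-161, Y) + 14327) + t = (-1/29*(-161) + 14327) + 30034/5 = (161/29 + 14327) + 30034/5 = 415644/29 + 30034/5 = 2949206/145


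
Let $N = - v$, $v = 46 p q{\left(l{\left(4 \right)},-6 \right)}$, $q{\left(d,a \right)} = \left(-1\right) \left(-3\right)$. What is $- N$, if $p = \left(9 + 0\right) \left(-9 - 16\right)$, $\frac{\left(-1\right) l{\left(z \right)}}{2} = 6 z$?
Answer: $-31050$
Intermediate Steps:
$l{\left(z \right)} = - 12 z$ ($l{\left(z \right)} = - 2 \cdot 6 z = - 12 z$)
$q{\left(d,a \right)} = 3$
$p = -225$ ($p = 9 \left(-25\right) = -225$)
$v = -31050$ ($v = 46 \left(-225\right) 3 = \left(-10350\right) 3 = -31050$)
$N = 31050$ ($N = \left(-1\right) \left(-31050\right) = 31050$)
$- N = \left(-1\right) 31050 = -31050$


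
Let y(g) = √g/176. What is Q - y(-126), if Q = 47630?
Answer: 47630 - 3*I*√14/176 ≈ 47630.0 - 0.063778*I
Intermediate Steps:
y(g) = √g/176
Q - y(-126) = 47630 - √(-126)/176 = 47630 - 3*I*√14/176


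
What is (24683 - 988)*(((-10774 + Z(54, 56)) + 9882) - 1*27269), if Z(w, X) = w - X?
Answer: -667322285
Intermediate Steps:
(24683 - 988)*(((-10774 + Z(54, 56)) + 9882) - 1*27269) = (24683 - 988)*(((-10774 + (54 - 1*56)) + 9882) - 1*27269) = 23695*(((-10774 + (54 - 56)) + 9882) - 27269) = 23695*(((-10774 - 2) + 9882) - 27269) = 23695*((-10776 + 9882) - 27269) = 23695*(-894 - 27269) = 23695*(-28163) = -667322285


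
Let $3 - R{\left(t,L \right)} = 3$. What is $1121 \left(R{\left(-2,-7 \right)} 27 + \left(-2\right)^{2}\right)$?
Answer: $4484$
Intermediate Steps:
$R{\left(t,L \right)} = 0$ ($R{\left(t,L \right)} = 3 - 3 = 0$)
$1121 \left(R{\left(-2,-7 \right)} 27 + \left(-2\right)^{2}\right) = 1121 \left(0 \cdot 27 + \left(-2\right)^{2}\right) = 1121 \left(0 + 4\right) = 1121 \cdot 4 = 4484$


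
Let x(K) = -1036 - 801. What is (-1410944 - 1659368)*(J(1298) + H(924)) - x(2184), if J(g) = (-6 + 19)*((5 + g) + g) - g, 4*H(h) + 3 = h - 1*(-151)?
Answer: -100654036459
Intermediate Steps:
H(h) = 37 + h/4 (H(h) = -3/4 + (h - 1*(-151))/4 = -3/4 + (h + 151)/4 = -3/4 + (151 + h)/4 = -3/4 + (151/4 + h/4) = 37 + h/4)
x(K) = -1837
J(g) = 65 + 25*g (J(g) = 13*(5 + 2*g) - g = (65 + 26*g) - g = 65 + 25*g)
(-1410944 - 1659368)*(J(1298) + H(924)) - x(2184) = (-1410944 - 1659368)*((65 + 25*1298) + (37 + (1/4)*924)) - 1*(-1837) = -3070312*((65 + 32450) + (37 + 231)) + 1837 = -3070312*(32515 + 268) + 1837 = -3070312*32783 + 1837 = -100654038296 + 1837 = -100654036459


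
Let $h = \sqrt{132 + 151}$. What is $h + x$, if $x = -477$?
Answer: $-477 + \sqrt{283} \approx -460.18$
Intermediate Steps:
$h = \sqrt{283} \approx 16.823$
$h + x = \sqrt{283} - 477 = -477 + \sqrt{283}$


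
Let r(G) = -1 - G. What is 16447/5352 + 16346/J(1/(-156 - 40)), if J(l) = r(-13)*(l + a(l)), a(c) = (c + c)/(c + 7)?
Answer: -1958995558195/9435576 ≈ -2.0762e+5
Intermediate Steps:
a(c) = 2*c/(7 + c) (a(c) = (2*c)/(7 + c) = 2*c/(7 + c))
J(l) = 12*l + 24*l/(7 + l) (J(l) = (-1 - 1*(-13))*(l + 2*l/(7 + l)) = (-1 + 13)*(l + 2*l/(7 + l)) = 12*(l + 2*l/(7 + l)) = 12*l + 24*l/(7 + l))
16447/5352 + 16346/J(1/(-156 - 40)) = 16447/5352 + 16346/((12*(9 + 1/(-156 - 40))/((-156 - 40)*(7 + 1/(-156 - 40))))) = 16447*(1/5352) + 16346/((12*(9 + 1/(-196))/(-196*(7 + 1/(-196))))) = 16447/5352 + 16346/((12*(-1/196)*(9 - 1/196)/(7 - 1/196))) = 16447/5352 + 16346/((12*(-1/196)*(1763/196)/(1371/196))) = 16447/5352 + 16346/((12*(-1/196)*(196/1371)*(1763/196))) = 16447/5352 + 16346/(-1763/22393) = 16447/5352 + 16346*(-22393/1763) = 16447/5352 - 366035978/1763 = -1958995558195/9435576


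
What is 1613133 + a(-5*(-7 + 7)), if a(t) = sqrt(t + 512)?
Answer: 1613133 + 16*sqrt(2) ≈ 1.6132e+6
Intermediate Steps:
a(t) = sqrt(512 + t)
1613133 + a(-5*(-7 + 7)) = 1613133 + sqrt(512 - 5*(-7 + 7)) = 1613133 + sqrt(512 - 5*0) = 1613133 + sqrt(512 + 0) = 1613133 + sqrt(512) = 1613133 + 16*sqrt(2)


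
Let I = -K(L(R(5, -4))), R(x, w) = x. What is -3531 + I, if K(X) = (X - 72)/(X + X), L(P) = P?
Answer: -35243/10 ≈ -3524.3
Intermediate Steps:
K(X) = (-72 + X)/(2*X) (K(X) = (-72 + X)/((2*X)) = (-72 + X)*(1/(2*X)) = (-72 + X)/(2*X))
I = 67/10 (I = -(-72 + 5)/(2*5) = -(-67)/(2*5) = -1*(-67/10) = 67/10 ≈ 6.7000)
-3531 + I = -3531 + 67/10 = -35243/10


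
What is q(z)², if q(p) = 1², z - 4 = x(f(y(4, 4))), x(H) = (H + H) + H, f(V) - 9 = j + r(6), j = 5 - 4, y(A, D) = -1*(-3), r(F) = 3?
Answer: 1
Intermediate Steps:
y(A, D) = 3
j = 1
f(V) = 13 (f(V) = 9 + (1 + 3) = 9 + 4 = 13)
x(H) = 3*H (x(H) = 2*H + H = 3*H)
z = 43 (z = 4 + 3*13 = 4 + 39 = 43)
q(p) = 1
q(z)² = 1² = 1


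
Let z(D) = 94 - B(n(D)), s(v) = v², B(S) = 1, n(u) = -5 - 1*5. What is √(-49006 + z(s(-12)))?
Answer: I*√48913 ≈ 221.16*I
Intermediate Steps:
n(u) = -10 (n(u) = -5 - 5 = -10)
z(D) = 93 (z(D) = 94 - 1*1 = 94 - 1 = 93)
√(-49006 + z(s(-12))) = √(-49006 + 93) = √(-48913) = I*√48913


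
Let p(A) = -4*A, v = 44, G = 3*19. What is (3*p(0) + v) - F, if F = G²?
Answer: -3205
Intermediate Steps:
G = 57
F = 3249 (F = 57² = 3249)
(3*p(0) + v) - F = (3*(-4*0) + 44) - 1*3249 = (3*0 + 44) - 3249 = (0 + 44) - 3249 = 44 - 3249 = -3205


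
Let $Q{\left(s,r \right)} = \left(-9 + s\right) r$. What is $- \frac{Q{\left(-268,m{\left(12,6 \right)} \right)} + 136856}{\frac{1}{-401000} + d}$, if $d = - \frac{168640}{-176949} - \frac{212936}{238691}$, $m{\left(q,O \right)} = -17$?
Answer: $- \frac{2397642468512726835000}{1032146992242241} \approx -2.323 \cdot 10^{6}$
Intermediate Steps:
$Q{\left(s,r \right)} = r \left(-9 + s\right)$
$d = \frac{2574037976}{42236133759}$ ($d = \left(-168640\right) \left(- \frac{1}{176949}\right) - \frac{212936}{238691} = \frac{168640}{176949} - \frac{212936}{238691} = \frac{2574037976}{42236133759} \approx 0.060944$)
$- \frac{Q{\left(-268,m{\left(12,6 \right)} \right)} + 136856}{\frac{1}{-401000} + d} = - \frac{- 17 \left(-9 - 268\right) + 136856}{\frac{1}{-401000} + \frac{2574037976}{42236133759}} = - \frac{\left(-17\right) \left(-277\right) + 136856}{- \frac{1}{401000} + \frac{2574037976}{42236133759}} = - \frac{4709 + 136856}{\frac{1032146992242241}{16936689637359000}} = - \frac{141565 \cdot 16936689637359000}{1032146992242241} = \left(-1\right) \frac{2397642468512726835000}{1032146992242241} = - \frac{2397642468512726835000}{1032146992242241}$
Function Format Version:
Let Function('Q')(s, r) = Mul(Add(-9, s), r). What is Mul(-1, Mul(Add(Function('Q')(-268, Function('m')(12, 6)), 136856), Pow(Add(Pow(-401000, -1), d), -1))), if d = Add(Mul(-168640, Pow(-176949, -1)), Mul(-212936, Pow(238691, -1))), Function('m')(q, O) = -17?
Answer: Rational(-2397642468512726835000, 1032146992242241) ≈ -2.3230e+6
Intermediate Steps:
Function('Q')(s, r) = Mul(r, Add(-9, s))
d = Rational(2574037976, 42236133759) (d = Add(Mul(-168640, Rational(-1, 176949)), Mul(-212936, Rational(1, 238691))) = Add(Rational(168640, 176949), Rational(-212936, 238691)) = Rational(2574037976, 42236133759) ≈ 0.060944)
Mul(-1, Mul(Add(Function('Q')(-268, Function('m')(12, 6)), 136856), Pow(Add(Pow(-401000, -1), d), -1))) = Mul(-1, Mul(Add(Mul(-17, Add(-9, -268)), 136856), Pow(Add(Pow(-401000, -1), Rational(2574037976, 42236133759)), -1))) = Mul(-1, Mul(Add(Mul(-17, -277), 136856), Pow(Add(Rational(-1, 401000), Rational(2574037976, 42236133759)), -1))) = Mul(-1, Mul(Add(4709, 136856), Pow(Rational(1032146992242241, 16936689637359000), -1))) = Mul(-1, Mul(141565, Rational(16936689637359000, 1032146992242241))) = Mul(-1, Rational(2397642468512726835000, 1032146992242241)) = Rational(-2397642468512726835000, 1032146992242241)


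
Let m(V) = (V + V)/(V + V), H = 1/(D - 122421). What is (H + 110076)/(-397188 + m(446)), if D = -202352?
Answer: -5107101821/18427944793 ≈ -0.27714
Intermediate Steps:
H = -1/324773 (H = 1/(-202352 - 122421) = 1/(-324773) = -1/324773 ≈ -3.0791e-6)
m(V) = 1 (m(V) = (2*V)/((2*V)) = (2*V)*(1/(2*V)) = 1)
(H + 110076)/(-397188 + m(446)) = (-1/324773 + 110076)/(-397188 + 1) = (35749712747/324773)/(-397187) = (35749712747/324773)*(-1/397187) = -5107101821/18427944793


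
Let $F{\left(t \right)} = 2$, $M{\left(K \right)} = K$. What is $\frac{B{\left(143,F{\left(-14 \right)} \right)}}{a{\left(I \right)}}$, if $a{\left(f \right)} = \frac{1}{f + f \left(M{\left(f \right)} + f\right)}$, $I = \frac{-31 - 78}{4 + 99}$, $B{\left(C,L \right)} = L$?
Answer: $\frac{25070}{10609} \approx 2.3631$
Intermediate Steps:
$I = - \frac{109}{103} \approx -1.0583$
$a{\left(f \right)} = \frac{1}{f + 2 f^{2}}$ ($a{\left(f \right)} = \frac{1}{f + f \left(f + f\right)} = \frac{1}{f + f 2 f} = \frac{1}{f + 2 f^{2}}$)
$\frac{B{\left(143,F{\left(-14 \right)} \right)}}{a{\left(I \right)}} = \frac{2}{\frac{1}{- \frac{109}{103}} \frac{1}{1 + 2 \left(- \frac{109}{103}\right)}} = \frac{2}{\left(- \frac{103}{109}\right) \frac{1}{1 - \frac{218}{103}}} = \frac{2}{\left(- \frac{103}{109}\right) \frac{1}{- \frac{115}{103}}} = \frac{2}{\left(- \frac{103}{109}\right) \left(- \frac{103}{115}\right)} = \frac{2}{\frac{10609}{12535}} = 2 \cdot \frac{12535}{10609} = \frac{25070}{10609}$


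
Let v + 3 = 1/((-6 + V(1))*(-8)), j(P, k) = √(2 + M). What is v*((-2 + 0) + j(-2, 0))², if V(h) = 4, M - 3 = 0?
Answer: -423/16 + 47*√5/4 ≈ -0.16370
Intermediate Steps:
M = 3 (M = 3 + 0 = 3)
j(P, k) = √5 (j(P, k) = √(2 + 3) = √5)
v = -47/16 (v = -3 + 1/((-6 + 4)*(-8)) = -3 + 1/(-2*(-8)) = -3 + 1/16 = -47/16 ≈ -2.9375)
v*((-2 + 0) + j(-2, 0))² = -47*((-2 + 0) + √5)²/16 = -47*(-2 + √5)²/16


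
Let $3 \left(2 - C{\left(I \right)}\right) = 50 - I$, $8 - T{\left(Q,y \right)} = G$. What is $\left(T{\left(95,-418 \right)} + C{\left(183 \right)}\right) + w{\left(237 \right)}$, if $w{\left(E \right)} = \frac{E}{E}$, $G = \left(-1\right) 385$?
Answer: $\frac{1321}{3} \approx 440.33$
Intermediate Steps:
$G = -385$
$w{\left(E \right)} = 1$
$T{\left(Q,y \right)} = 393$ ($T{\left(Q,y \right)} = 8 - -385 = 8 + 385 = 393$)
$C{\left(I \right)} = - \frac{44}{3} + \frac{I}{3}$ ($C{\left(I \right)} = 2 - \frac{50 - I}{3} = 2 + \left(- \frac{50}{3} + \frac{I}{3}\right) = - \frac{44}{3} + \frac{I}{3}$)
$\left(T{\left(95,-418 \right)} + C{\left(183 \right)}\right) + w{\left(237 \right)} = \left(393 + \left(- \frac{44}{3} + \frac{1}{3} \cdot 183\right)\right) + 1 = \left(393 + \left(- \frac{44}{3} + 61\right)\right) + 1 = \left(393 + \frac{139}{3}\right) + 1 = \frac{1318}{3} + 1 = \frac{1321}{3}$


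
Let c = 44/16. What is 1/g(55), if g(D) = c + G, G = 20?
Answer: 4/91 ≈ 0.043956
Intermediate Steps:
c = 11/4 (c = 44*(1/16) = 11/4 ≈ 2.7500)
g(D) = 91/4 (g(D) = 11/4 + 20 = 91/4)
1/g(55) = 1/(91/4) = 4/91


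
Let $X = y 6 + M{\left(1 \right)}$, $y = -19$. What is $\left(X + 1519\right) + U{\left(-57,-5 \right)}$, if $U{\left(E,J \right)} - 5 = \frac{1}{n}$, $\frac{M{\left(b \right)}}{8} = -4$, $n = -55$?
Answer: $\frac{75789}{55} \approx 1378.0$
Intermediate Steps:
$M{\left(b \right)} = -32$ ($M{\left(b \right)} = 8 \left(-4\right) = -32$)
$X = -146$ ($X = \left(-19\right) 6 - 32 = -114 - 32 = -146$)
$U{\left(E,J \right)} = \frac{274}{55}$ ($U{\left(E,J \right)} = 5 + \frac{1}{-55} = 5 - \frac{1}{55} = \frac{274}{55}$)
$\left(X + 1519\right) + U{\left(-57,-5 \right)} = \left(-146 + 1519\right) + \frac{274}{55} = 1373 + \frac{274}{55} = \frac{75789}{55}$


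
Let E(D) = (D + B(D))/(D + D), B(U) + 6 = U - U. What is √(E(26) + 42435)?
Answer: 2*√1792895/13 ≈ 206.00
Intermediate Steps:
B(U) = -6 (B(U) = -6 + (U - U) = -6 + 0 = -6)
E(D) = (-6 + D)/(2*D) (E(D) = (D - 6)/(D + D) = (-6 + D)/((2*D)) = (-6 + D)*(1/(2*D)) = (-6 + D)/(2*D))
√(E(26) + 42435) = √((½)*(-6 + 26)/26 + 42435) = √((½)*(1/26)*20 + 42435) = √(5/13 + 42435) = √(551660/13) = 2*√1792895/13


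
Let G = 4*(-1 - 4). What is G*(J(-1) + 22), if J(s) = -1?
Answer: -420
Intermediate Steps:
G = -20 (G = 4*(-5) = -20)
G*(J(-1) + 22) = -20*(-1 + 22) = -20*21 = -420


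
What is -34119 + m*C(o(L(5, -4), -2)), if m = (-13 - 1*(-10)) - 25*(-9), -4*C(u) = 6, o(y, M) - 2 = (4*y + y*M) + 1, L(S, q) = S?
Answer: -34452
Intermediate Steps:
o(y, M) = 3 + 4*y + M*y (o(y, M) = 2 + ((4*y + y*M) + 1) = 2 + ((4*y + M*y) + 1) = 2 + (1 + 4*y + M*y) = 3 + 4*y + M*y)
C(u) = -3/2 (C(u) = -1/4*6 = -3/2)
m = 222 (m = (-13 + 10) + 225 = -3 + 225 = 222)
-34119 + m*C(o(L(5, -4), -2)) = -34119 + 222*(-3/2) = -34119 - 333 = -34452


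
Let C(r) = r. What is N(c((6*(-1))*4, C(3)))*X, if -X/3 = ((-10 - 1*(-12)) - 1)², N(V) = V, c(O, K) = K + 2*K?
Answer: -27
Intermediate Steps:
c(O, K) = 3*K
X = -3 (X = -3*((-10 - 1*(-12)) - 1)² = -3*((-10 + 12) - 1)² = -3*(2 - 1)² = -3*1² = -3*1 = -3)
N(c((6*(-1))*4, C(3)))*X = (3*3)*(-3) = 9*(-3) = -27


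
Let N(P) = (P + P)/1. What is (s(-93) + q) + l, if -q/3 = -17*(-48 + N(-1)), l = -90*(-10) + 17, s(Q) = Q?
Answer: -1726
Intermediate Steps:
l = 917 (l = 900 + 17 = 917)
N(P) = 2*P (N(P) = (2*P)*1 = 2*P)
q = -2550 (q = -(-51)*(-48 + 2*(-1)) = -(-51)*(-48 - 2) = -(-51)*(-50) = -3*850 = -2550)
(s(-93) + q) + l = (-93 - 2550) + 917 = -2643 + 917 = -1726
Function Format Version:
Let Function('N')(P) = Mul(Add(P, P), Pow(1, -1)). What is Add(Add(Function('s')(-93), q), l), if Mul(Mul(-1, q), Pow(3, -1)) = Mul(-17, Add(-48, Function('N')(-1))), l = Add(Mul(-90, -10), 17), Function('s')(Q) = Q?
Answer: -1726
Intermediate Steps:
l = 917 (l = Add(900, 17) = 917)
Function('N')(P) = Mul(2, P) (Function('N')(P) = Mul(Mul(2, P), 1) = Mul(2, P))
q = -2550 (q = Mul(-3, Mul(-17, Add(-48, Mul(2, -1)))) = Mul(-3, Mul(-17, Add(-48, -2))) = Mul(-3, Mul(-17, -50)) = Mul(-3, 850) = -2550)
Add(Add(Function('s')(-93), q), l) = Add(Add(-93, -2550), 917) = Add(-2643, 917) = -1726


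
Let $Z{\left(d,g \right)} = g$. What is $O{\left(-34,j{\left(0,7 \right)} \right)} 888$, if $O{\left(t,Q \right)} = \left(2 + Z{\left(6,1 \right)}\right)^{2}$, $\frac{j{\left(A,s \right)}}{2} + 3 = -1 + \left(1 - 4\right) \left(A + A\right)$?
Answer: $7992$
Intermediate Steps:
$j{\left(A,s \right)} = -8 - 12 A$ ($j{\left(A,s \right)} = -6 + 2 \left(-1 + \left(1 - 4\right) \left(A + A\right)\right) = -6 + 2 \left(-1 - 3 \cdot 2 A\right) = -6 + 2 \left(-1 - 6 A\right) = -6 - \left(2 + 12 A\right) = -8 - 12 A$)
$O{\left(t,Q \right)} = 9$ ($O{\left(t,Q \right)} = \left(2 + 1\right)^{2} = 3^{2} = 9$)
$O{\left(-34,j{\left(0,7 \right)} \right)} 888 = 9 \cdot 888 = 7992$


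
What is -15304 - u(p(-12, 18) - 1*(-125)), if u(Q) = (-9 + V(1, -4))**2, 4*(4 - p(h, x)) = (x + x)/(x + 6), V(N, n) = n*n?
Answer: -15353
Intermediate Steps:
V(N, n) = n**2
p(h, x) = 4 - x/(2*(6 + x)) (p(h, x) = 4 - (x + x)/(4*(x + 6)) = 4 - 2*x/(4*(6 + x)) = 4 - x/(2*(6 + x)))
u(Q) = 49 (u(Q) = (-9 + (-4)**2)**2 = (-9 + 16)**2 = 7**2 = 49)
-15304 - u(p(-12, 18) - 1*(-125)) = -15304 - 1*49 = -15304 - 49 = -15353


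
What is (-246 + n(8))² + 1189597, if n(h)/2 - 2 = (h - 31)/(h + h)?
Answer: 79971889/64 ≈ 1.2496e+6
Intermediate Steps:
n(h) = 4 + (-31 + h)/h (n(h) = 4 + 2*((h - 31)/(h + h)) = 4 + 2*((-31 + h)/((2*h))) = 4 + 2*((-31 + h)*(1/(2*h))) = 4 + 2*((-31 + h)/(2*h)) = 4 + (-31 + h)/h)
(-246 + n(8))² + 1189597 = (-246 + (5 - 31/8))² + 1189597 = (-246 + 9/8)² + 1189597 = (-1959/8)² + 1189597 = 3837681/64 + 1189597 = 79971889/64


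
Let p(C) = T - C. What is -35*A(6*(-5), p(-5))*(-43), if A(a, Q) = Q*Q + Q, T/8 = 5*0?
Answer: 45150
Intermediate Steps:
T = 0 (T = 8*(5*0) = 8*0 = 0)
p(C) = -C (p(C) = 0 - C = -C)
A(a, Q) = Q + Q² (A(a, Q) = Q² + Q = Q + Q²)
-35*A(6*(-5), p(-5))*(-43) = -35*(-1*(-5))*(1 - 1*(-5))*(-43) = -175*(1 + 5)*(-43) = -175*6*(-43) = -35*30*(-43) = -1050*(-43) = 45150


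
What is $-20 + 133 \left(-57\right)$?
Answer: $-7601$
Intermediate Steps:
$-20 + 133 \left(-57\right) = -20 - 7581 = -7601$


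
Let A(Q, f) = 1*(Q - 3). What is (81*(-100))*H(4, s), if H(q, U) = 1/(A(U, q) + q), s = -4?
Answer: 2700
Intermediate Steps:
A(Q, f) = -3 + Q (A(Q, f) = 1*(-3 + Q) = -3 + Q)
H(q, U) = 1/(-3 + U + q) (H(q, U) = 1/((-3 + U) + q) = 1/(-3 + U + q))
(81*(-100))*H(4, s) = (81*(-100))/(-3 - 4 + 4) = -8100/(-3) = -8100*(-⅓) = 2700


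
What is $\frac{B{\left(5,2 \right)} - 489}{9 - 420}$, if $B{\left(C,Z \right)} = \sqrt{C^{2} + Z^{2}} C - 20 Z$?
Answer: $\frac{529}{411} - \frac{5 \sqrt{29}}{411} \approx 1.2216$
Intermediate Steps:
$B{\left(C,Z \right)} = - 20 Z + C \sqrt{C^{2} + Z^{2}}$ ($B{\left(C,Z \right)} = C \sqrt{C^{2} + Z^{2}} - 20 Z = - 20 Z + C \sqrt{C^{2} + Z^{2}}$)
$\frac{B{\left(5,2 \right)} - 489}{9 - 420} = \frac{\left(\left(-20\right) 2 + 5 \sqrt{5^{2} + 2^{2}}\right) - 489}{9 - 420} = \frac{\left(-40 + 5 \sqrt{25 + 4}\right) - 489}{-411} = \left(\left(-40 + 5 \sqrt{29}\right) - 489\right) \left(- \frac{1}{411}\right) = \left(-529 + 5 \sqrt{29}\right) \left(- \frac{1}{411}\right) = \frac{529}{411} - \frac{5 \sqrt{29}}{411}$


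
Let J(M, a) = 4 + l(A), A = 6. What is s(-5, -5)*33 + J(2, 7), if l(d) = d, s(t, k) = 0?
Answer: 10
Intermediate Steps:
J(M, a) = 10 (J(M, a) = 4 + 6 = 10)
s(-5, -5)*33 + J(2, 7) = 0*33 + 10 = 0 + 10 = 10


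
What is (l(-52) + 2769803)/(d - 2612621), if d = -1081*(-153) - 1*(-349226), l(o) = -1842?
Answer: -2767961/2098002 ≈ -1.3193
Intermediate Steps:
d = 514619 (d = 165393 + 349226 = 514619)
(l(-52) + 2769803)/(d - 2612621) = (-1842 + 2769803)/(514619 - 2612621) = 2767961/(-2098002) = 2767961*(-1/2098002) = -2767961/2098002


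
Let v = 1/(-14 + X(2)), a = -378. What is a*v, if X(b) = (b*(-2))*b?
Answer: 189/11 ≈ 17.182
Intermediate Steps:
X(b) = -2*b² (X(b) = (-2*b)*b = -2*b²)
v = -1/22 (v = 1/(-14 - 2*2²) = 1/(-14 - 2*4) = 1/(-14 - 8) = 1/(-22) = -1/22 ≈ -0.045455)
a*v = -378*(-1/22) = 189/11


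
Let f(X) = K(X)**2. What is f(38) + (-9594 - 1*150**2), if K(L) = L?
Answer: -30650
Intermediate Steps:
f(X) = X**2
f(38) + (-9594 - 1*150**2) = 38**2 + (-9594 - 1*150**2) = 1444 + (-9594 - 1*22500) = 1444 + (-9594 - 22500) = 1444 - 32094 = -30650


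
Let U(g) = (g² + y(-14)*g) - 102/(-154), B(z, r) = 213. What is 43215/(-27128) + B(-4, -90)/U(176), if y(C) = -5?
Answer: -33234457639/20955864568 ≈ -1.5859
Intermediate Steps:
U(g) = 51/77 + g² - 5*g (U(g) = (g² - 5*g) - 102/(-154) = (g² - 5*g) - 102*(-1/154) = (g² - 5*g) + 51/77 = 51/77 + g² - 5*g)
43215/(-27128) + B(-4, -90)/U(176) = 43215/(-27128) + 213/(51/77 + 176² - 5*176) = 43215*(-1/27128) + 213/(51/77 + 30976 - 880) = -43215/27128 + 213/(2317443/77) = -43215/27128 + 213*(77/2317443) = -43215/27128 + 5467/772481 = -33234457639/20955864568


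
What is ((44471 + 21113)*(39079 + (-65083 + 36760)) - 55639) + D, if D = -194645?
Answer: 705171220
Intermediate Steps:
((44471 + 21113)*(39079 + (-65083 + 36760)) - 55639) + D = ((44471 + 21113)*(39079 + (-65083 + 36760)) - 55639) - 194645 = (65584*(39079 - 28323) - 55639) - 194645 = (65584*10756 - 55639) - 194645 = (705421504 - 55639) - 194645 = 705365865 - 194645 = 705171220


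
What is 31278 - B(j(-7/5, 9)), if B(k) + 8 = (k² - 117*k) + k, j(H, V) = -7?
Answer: 30425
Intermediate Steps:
B(k) = -8 + k² - 116*k (B(k) = -8 + ((k² - 117*k) + k) = -8 + (k² - 116*k) = -8 + k² - 116*k)
31278 - B(j(-7/5, 9)) = 31278 - (-8 + (-7)² - 116*(-7)) = 31278 - (-8 + 49 + 812) = 31278 - 1*853 = 31278 - 853 = 30425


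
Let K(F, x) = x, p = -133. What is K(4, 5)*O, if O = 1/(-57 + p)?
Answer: -1/38 ≈ -0.026316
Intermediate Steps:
O = -1/190 (O = 1/(-57 - 133) = 1/(-190) = -1/190 ≈ -0.0052632)
K(4, 5)*O = 5*(-1/190) = -1/38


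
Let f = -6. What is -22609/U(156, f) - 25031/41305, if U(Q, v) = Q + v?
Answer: -187523879/1239150 ≈ -151.33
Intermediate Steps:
-22609/U(156, f) - 25031/41305 = -22609/(156 - 6) - 25031/41305 = -22609/150 - 25031*1/41305 = -22609*1/150 - 25031/41305 = -22609/150 - 25031/41305 = -187523879/1239150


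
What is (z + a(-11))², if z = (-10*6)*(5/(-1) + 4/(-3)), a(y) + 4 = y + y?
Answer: 125316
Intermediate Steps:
a(y) = -4 + 2*y (a(y) = -4 + (y + y) = -4 + 2*y)
z = 380 (z = -60*(5*(-1) + 4*(-⅓)) = -60*(-5 - 4/3) = -60*(-19/3) = 380)
(z + a(-11))² = (380 + (-4 + 2*(-11)))² = (380 + (-4 - 22))² = (380 - 26)² = 354² = 125316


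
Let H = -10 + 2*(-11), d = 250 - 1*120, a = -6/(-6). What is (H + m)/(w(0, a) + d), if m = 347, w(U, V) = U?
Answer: 63/26 ≈ 2.4231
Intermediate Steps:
a = 1 (a = -6*(-⅙) = 1)
d = 130 (d = 250 - 120 = 130)
H = -32 (H = -10 - 22 = -32)
(H + m)/(w(0, a) + d) = (-32 + 347)/(0 + 130) = 315/130 = 315*(1/130) = 63/26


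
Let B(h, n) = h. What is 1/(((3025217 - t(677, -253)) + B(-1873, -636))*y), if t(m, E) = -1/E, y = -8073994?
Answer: -253/6175846704857814 ≈ -4.0966e-14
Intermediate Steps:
1/(((3025217 - t(677, -253)) + B(-1873, -636))*y) = 1/(((3025217 - (-1)/(-253)) - 1873)*(-8073994)) = -1/8073994/((3025217 - (-1)*(-1)/253) - 1873) = -1/8073994/((3025217 - 1*1/253) - 1873) = -1/8073994/((3025217 - 1/253) - 1873) = -1/8073994/(765379900/253 - 1873) = -1/8073994/(764906031/253) = (253/764906031)*(-1/8073994) = -253/6175846704857814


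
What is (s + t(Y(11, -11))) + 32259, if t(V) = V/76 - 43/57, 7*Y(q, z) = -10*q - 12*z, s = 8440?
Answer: 32477233/798 ≈ 40698.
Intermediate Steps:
Y(q, z) = -12*z/7 - 10*q/7 (Y(q, z) = (-10*q - 12*z)/7 = (-12*z - 10*q)/7 = -12*z/7 - 10*q/7)
t(V) = -43/57 + V/76 (t(V) = V*(1/76) - 43*1/57 = V/76 - 43/57 = -43/57 + V/76)
(s + t(Y(11, -11))) + 32259 = (8440 + (-43/57 + (-12/7*(-11) - 10/7*11)/76)) + 32259 = (8440 + (-43/57 + (132/7 - 110/7)/76)) + 32259 = (8440 + (-43/57 + (1/76)*(22/7))) + 32259 = (8440 + (-43/57 + 11/266)) + 32259 = (8440 - 569/798) + 32259 = 6734551/798 + 32259 = 32477233/798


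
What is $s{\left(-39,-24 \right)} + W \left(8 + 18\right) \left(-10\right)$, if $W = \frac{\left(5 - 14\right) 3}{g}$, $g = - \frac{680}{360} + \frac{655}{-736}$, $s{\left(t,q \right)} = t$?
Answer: $- \frac{47218353}{18407} \approx -2565.2$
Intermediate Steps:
$g = - \frac{18407}{6624}$ ($g = \left(-680\right) \frac{1}{360} + 655 \left(- \frac{1}{736}\right) = - \frac{17}{9} - \frac{655}{736} = - \frac{18407}{6624} \approx -2.7788$)
$W = \frac{178848}{18407}$ ($W = \frac{\left(5 - 14\right) 3}{- \frac{18407}{6624}} = \left(-9\right) 3 \left(- \frac{6624}{18407}\right) = \left(-27\right) \left(- \frac{6624}{18407}\right) = \frac{178848}{18407} \approx 9.7163$)
$s{\left(-39,-24 \right)} + W \left(8 + 18\right) \left(-10\right) = -39 + \frac{178848 \left(8 + 18\right) \left(-10\right)}{18407} = -39 + \frac{178848 \cdot 26 \left(-10\right)}{18407} = -39 + \frac{178848}{18407} \left(-260\right) = -39 - \frac{46500480}{18407} = - \frac{47218353}{18407}$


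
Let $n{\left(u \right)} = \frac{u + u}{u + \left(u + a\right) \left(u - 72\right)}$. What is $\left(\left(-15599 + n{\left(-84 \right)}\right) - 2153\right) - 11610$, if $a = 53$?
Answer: $- \frac{5813683}{198} \approx -29362.0$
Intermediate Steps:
$n{\left(u \right)} = \frac{2 u}{u + \left(-72 + u\right) \left(53 + u\right)}$ ($n{\left(u \right)} = \frac{u + u}{u + \left(u + 53\right) \left(u - 72\right)} = \frac{2 u}{u + \left(53 + u\right) \left(-72 + u\right)} = \frac{2 u}{u + \left(-72 + u\right) \left(53 + u\right)}$)
$\left(\left(-15599 + n{\left(-84 \right)}\right) - 2153\right) - 11610 = \left(\left(-15599 + 2 \left(-84\right) \frac{1}{-3816 + \left(-84\right)^{2} - -1512}\right) - 2153\right) - 11610 = \left(\left(-15599 + 2 \left(-84\right) \frac{1}{-3816 + 7056 + 1512}\right) + \left(-6508 + 4355\right)\right) - 11610 = \left(\left(-15599 + 2 \left(-84\right) \frac{1}{4752}\right) - 2153\right) - 11610 = \left(\left(-15599 - \frac{7}{198}\right) - 2153\right) - 11610 = \left(- \frac{3088609}{198} - 2153\right) - 11610 = - \frac{3514903}{198} - 11610 = - \frac{5813683}{198}$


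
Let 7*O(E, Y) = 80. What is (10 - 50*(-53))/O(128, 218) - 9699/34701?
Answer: 10755945/46268 ≈ 232.47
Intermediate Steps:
O(E, Y) = 80/7 (O(E, Y) = (1/7)*80 = 80/7)
(10 - 50*(-53))/O(128, 218) - 9699/34701 = (10 - 50*(-53))/(80/7) - 9699/34701 = (10 + 2650)*(7/80) - 9699*1/34701 = 2660*(7/80) - 3233/11567 = 931/4 - 3233/11567 = 10755945/46268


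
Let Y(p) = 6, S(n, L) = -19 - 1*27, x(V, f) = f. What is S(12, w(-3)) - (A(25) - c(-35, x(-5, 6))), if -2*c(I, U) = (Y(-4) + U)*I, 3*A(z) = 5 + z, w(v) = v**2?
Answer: 154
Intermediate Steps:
S(n, L) = -46 (S(n, L) = -19 - 27 = -46)
A(z) = 5/3 + z/3 (A(z) = (5 + z)/3 = 5/3 + z/3)
c(I, U) = -I*(6 + U)/2 (c(I, U) = -(6 + U)*I/2 = -I*(6 + U)/2)
S(12, w(-3)) - (A(25) - c(-35, x(-5, 6))) = -46 - ((5/3 + (1/3)*25) - (-1)*(-35)*(6 + 6)/2) = -46 - ((5/3 + 25/3) - (-1)*(-35)*12/2) = -46 - (10 - 1*210) = -46 - (10 - 210) = -46 - 1*(-200) = -46 + 200 = 154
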